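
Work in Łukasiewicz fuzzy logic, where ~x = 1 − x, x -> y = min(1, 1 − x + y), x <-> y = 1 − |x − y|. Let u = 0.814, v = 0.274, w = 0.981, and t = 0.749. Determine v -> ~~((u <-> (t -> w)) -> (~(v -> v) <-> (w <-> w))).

t -> w = min(1, 1 − 0.749 + 0.981) = min(1, 1.232) = 1.000
u <-> (t -> w) = 1 − |0.814 − 1.000| = 1 − 0.186 = 0.814
v -> v = min(1, 1 − 0.274 + 0.274) = min(1, 1.000) = 1.000
~(v -> v) = 1 − 1.000 = 0.000
w <-> w = 1 − |0.981 − 0.981| = 1 − 0.000 = 1.000
~(v -> v) <-> (w <-> w) = 1 − |0.000 − 1.000| = 1 − 1.000 = 0.000
(u <-> (t -> w)) -> (~(v -> v) <-> (w <-> w)) = min(1, 1 − 0.814 + 0.000) = min(1, 0.186) = 0.186
~((u <-> (t -> w)) -> (~(v -> v) <-> (w <-> w))) = 1 − 0.186 = 0.814
~~((u <-> (t -> w)) -> (~(v -> v) <-> (w <-> w))) = 1 − 0.814 = 0.186
v -> ~~((u <-> (t -> w)) -> (~(v -> v) <-> (w <-> w))) = min(1, 1 − 0.274 + 0.186) = min(1, 0.912) = 0.912

0.912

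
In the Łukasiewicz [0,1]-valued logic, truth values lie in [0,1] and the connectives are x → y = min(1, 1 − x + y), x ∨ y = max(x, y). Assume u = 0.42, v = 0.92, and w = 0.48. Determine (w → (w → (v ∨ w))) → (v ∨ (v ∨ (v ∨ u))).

0.92

v ∨ w = max(0.92, 0.48) = 0.92
w → (v ∨ w) = min(1, 1 − 0.48 + 0.92) = min(1, 1.44) = 1.00
w → (w → (v ∨ w)) = min(1, 1 − 0.48 + 1.00) = min(1, 1.52) = 1.00
v ∨ u = max(0.92, 0.42) = 0.92
v ∨ (v ∨ u) = max(0.92, 0.92) = 0.92
v ∨ (v ∨ (v ∨ u)) = max(0.92, 0.92) = 0.92
(w → (w → (v ∨ w))) → (v ∨ (v ∨ (v ∨ u))) = min(1, 1 − 1.00 + 0.92) = min(1, 0.92) = 0.92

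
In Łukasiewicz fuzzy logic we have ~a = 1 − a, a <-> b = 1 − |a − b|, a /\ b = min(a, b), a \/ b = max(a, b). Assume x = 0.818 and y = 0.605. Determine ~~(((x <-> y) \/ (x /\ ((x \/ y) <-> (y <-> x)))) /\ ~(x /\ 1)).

x <-> y = 1 − |0.818 − 0.605| = 1 − 0.213 = 0.787
x \/ y = max(0.818, 0.605) = 0.818
y <-> x = 1 − |0.605 − 0.818| = 1 − 0.213 = 0.787
(x \/ y) <-> (y <-> x) = 1 − |0.818 − 0.787| = 1 − 0.031 = 0.969
x /\ ((x \/ y) <-> (y <-> x)) = min(0.818, 0.969) = 0.818
(x <-> y) \/ (x /\ ((x \/ y) <-> (y <-> x))) = max(0.787, 0.818) = 0.818
x /\ 1 = min(0.818, 1.000) = 0.818
~(x /\ 1) = 1 − 0.818 = 0.182
((x <-> y) \/ (x /\ ((x \/ y) <-> (y <-> x)))) /\ ~(x /\ 1) = min(0.818, 0.182) = 0.182
~(((x <-> y) \/ (x /\ ((x \/ y) <-> (y <-> x)))) /\ ~(x /\ 1)) = 1 − 0.182 = 0.818
~~(((x <-> y) \/ (x /\ ((x \/ y) <-> (y <-> x)))) /\ ~(x /\ 1)) = 1 − 0.818 = 0.182

0.182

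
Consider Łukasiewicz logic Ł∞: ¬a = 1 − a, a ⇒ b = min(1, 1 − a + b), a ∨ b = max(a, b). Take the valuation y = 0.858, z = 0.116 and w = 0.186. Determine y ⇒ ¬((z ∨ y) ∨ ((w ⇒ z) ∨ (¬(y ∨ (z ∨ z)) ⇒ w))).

z ∨ y = max(0.116, 0.858) = 0.858
w ⇒ z = min(1, 1 − 0.186 + 0.116) = min(1, 0.930) = 0.930
z ∨ z = max(0.116, 0.116) = 0.116
y ∨ (z ∨ z) = max(0.858, 0.116) = 0.858
¬(y ∨ (z ∨ z)) = 1 − 0.858 = 0.142
¬(y ∨ (z ∨ z)) ⇒ w = min(1, 1 − 0.142 + 0.186) = min(1, 1.044) = 1.000
(w ⇒ z) ∨ (¬(y ∨ (z ∨ z)) ⇒ w) = max(0.930, 1.000) = 1.000
(z ∨ y) ∨ ((w ⇒ z) ∨ (¬(y ∨ (z ∨ z)) ⇒ w)) = max(0.858, 1.000) = 1.000
¬((z ∨ y) ∨ ((w ⇒ z) ∨ (¬(y ∨ (z ∨ z)) ⇒ w))) = 1 − 1.000 = 0.000
y ⇒ ¬((z ∨ y) ∨ ((w ⇒ z) ∨ (¬(y ∨ (z ∨ z)) ⇒ w))) = min(1, 1 − 0.858 + 0.000) = min(1, 0.142) = 0.142

0.142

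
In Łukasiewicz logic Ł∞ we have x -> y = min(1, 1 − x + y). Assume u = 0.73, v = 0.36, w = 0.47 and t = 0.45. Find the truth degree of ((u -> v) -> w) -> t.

u -> v = min(1, 1 − 0.73 + 0.36) = min(1, 0.63) = 0.63
(u -> v) -> w = min(1, 1 − 0.63 + 0.47) = min(1, 0.84) = 0.84
((u -> v) -> w) -> t = min(1, 1 − 0.84 + 0.45) = min(1, 0.61) = 0.61

0.61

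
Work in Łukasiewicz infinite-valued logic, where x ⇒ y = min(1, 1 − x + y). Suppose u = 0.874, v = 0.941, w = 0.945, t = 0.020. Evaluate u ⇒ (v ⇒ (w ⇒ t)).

0.260

w ⇒ t = min(1, 1 − 0.945 + 0.020) = min(1, 0.075) = 0.075
v ⇒ (w ⇒ t) = min(1, 1 − 0.941 + 0.075) = min(1, 0.134) = 0.134
u ⇒ (v ⇒ (w ⇒ t)) = min(1, 1 − 0.874 + 0.134) = min(1, 0.260) = 0.260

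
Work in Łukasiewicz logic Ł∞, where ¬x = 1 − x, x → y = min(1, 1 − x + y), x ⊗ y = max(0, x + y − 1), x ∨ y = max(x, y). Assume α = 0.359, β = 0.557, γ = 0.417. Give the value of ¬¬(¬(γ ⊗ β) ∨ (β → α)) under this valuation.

γ ⊗ β = max(0, 0.417 + 0.557 − 1) = max(0, -0.026) = 0.000
¬(γ ⊗ β) = 1 − 0.000 = 1.000
β → α = min(1, 1 − 0.557 + 0.359) = min(1, 0.802) = 0.802
¬(γ ⊗ β) ∨ (β → α) = max(1.000, 0.802) = 1.000
¬(¬(γ ⊗ β) ∨ (β → α)) = 1 − 1.000 = 0.000
¬¬(¬(γ ⊗ β) ∨ (β → α)) = 1 − 0.000 = 1.000

1.000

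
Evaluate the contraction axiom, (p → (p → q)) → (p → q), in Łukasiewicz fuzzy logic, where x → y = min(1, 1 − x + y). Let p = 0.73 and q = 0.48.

0.75

p → q = min(1, 1 − 0.73 + 0.48) = min(1, 0.75) = 0.75
p → (p → q) = min(1, 1 − 0.73 + 0.75) = min(1, 1.02) = 1.00
(p → (p → q)) → (p → q) = min(1, 1 − 1.00 + 0.75) = min(1, 0.75) = 0.75
(The value 0.75 < 1 shows this instance is not satisfied; fails in Ł∞ (the t-norm is not idempotent).)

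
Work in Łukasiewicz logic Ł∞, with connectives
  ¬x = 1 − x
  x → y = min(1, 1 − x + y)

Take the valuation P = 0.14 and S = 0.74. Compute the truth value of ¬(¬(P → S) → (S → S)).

P → S = min(1, 1 − 0.14 + 0.74) = min(1, 1.60) = 1.00
¬(P → S) = 1 − 1.00 = 0.00
S → S = min(1, 1 − 0.74 + 0.74) = min(1, 1.00) = 1.00
¬(P → S) → (S → S) = min(1, 1 − 0.00 + 1.00) = min(1, 2.00) = 1.00
¬(¬(P → S) → (S → S)) = 1 − 1.00 = 0.00

0.00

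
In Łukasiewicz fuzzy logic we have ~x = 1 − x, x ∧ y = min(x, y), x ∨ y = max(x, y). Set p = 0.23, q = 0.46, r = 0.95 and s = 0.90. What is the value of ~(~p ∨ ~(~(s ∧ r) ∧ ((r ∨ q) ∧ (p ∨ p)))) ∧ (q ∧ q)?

0.10

~p = 1 − 0.23 = 0.77
s ∧ r = min(0.90, 0.95) = 0.90
~(s ∧ r) = 1 − 0.90 = 0.10
r ∨ q = max(0.95, 0.46) = 0.95
p ∨ p = max(0.23, 0.23) = 0.23
(r ∨ q) ∧ (p ∨ p) = min(0.95, 0.23) = 0.23
~(s ∧ r) ∧ ((r ∨ q) ∧ (p ∨ p)) = min(0.10, 0.23) = 0.10
~(~(s ∧ r) ∧ ((r ∨ q) ∧ (p ∨ p))) = 1 − 0.10 = 0.90
~p ∨ ~(~(s ∧ r) ∧ ((r ∨ q) ∧ (p ∨ p))) = max(0.77, 0.90) = 0.90
~(~p ∨ ~(~(s ∧ r) ∧ ((r ∨ q) ∧ (p ∨ p)))) = 1 − 0.90 = 0.10
q ∧ q = min(0.46, 0.46) = 0.46
~(~p ∨ ~(~(s ∧ r) ∧ ((r ∨ q) ∧ (p ∨ p)))) ∧ (q ∧ q) = min(0.10, 0.46) = 0.10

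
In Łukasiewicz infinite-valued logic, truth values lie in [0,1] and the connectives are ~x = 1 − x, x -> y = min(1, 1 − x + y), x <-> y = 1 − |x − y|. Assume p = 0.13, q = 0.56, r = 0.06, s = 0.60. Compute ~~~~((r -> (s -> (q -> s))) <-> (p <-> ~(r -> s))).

q -> s = min(1, 1 − 0.56 + 0.60) = min(1, 1.04) = 1.00
s -> (q -> s) = min(1, 1 − 0.60 + 1.00) = min(1, 1.40) = 1.00
r -> (s -> (q -> s)) = min(1, 1 − 0.06 + 1.00) = min(1, 1.94) = 1.00
r -> s = min(1, 1 − 0.06 + 0.60) = min(1, 1.54) = 1.00
~(r -> s) = 1 − 1.00 = 0.00
p <-> ~(r -> s) = 1 − |0.13 − 0.00| = 1 − 0.13 = 0.87
(r -> (s -> (q -> s))) <-> (p <-> ~(r -> s)) = 1 − |1.00 − 0.87| = 1 − 0.13 = 0.87
~((r -> (s -> (q -> s))) <-> (p <-> ~(r -> s))) = 1 − 0.87 = 0.13
~~((r -> (s -> (q -> s))) <-> (p <-> ~(r -> s))) = 1 − 0.13 = 0.87
~~~((r -> (s -> (q -> s))) <-> (p <-> ~(r -> s))) = 1 − 0.87 = 0.13
~~~~((r -> (s -> (q -> s))) <-> (p <-> ~(r -> s))) = 1 − 0.13 = 0.87

0.87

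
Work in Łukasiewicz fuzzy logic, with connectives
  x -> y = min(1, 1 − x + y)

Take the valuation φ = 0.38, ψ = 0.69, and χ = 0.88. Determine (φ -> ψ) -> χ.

0.88

φ -> ψ = min(1, 1 − 0.38 + 0.69) = min(1, 1.31) = 1.00
(φ -> ψ) -> χ = min(1, 1 − 1.00 + 0.88) = min(1, 0.88) = 0.88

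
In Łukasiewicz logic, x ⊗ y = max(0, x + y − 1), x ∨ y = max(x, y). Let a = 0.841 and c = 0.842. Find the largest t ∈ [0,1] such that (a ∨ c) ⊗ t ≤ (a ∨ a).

0.999

a ∨ c = max(0.841, 0.842) = 0.842
So the left factor is a ∨ c = 0.842.
a ∨ a = max(0.841, 0.841) = 0.841
So the right-hand bound is a ∨ a = 0.841.
The residuum of the Łukasiewicz t-norm gives the supremum: min(1, 1 − 0.842 + 0.841).
1 − 0.842 + 0.841 = 0.999, so t = min(1, 0.999) = 0.999.
Check: 0.842 ⊗ 0.999 = max(0, 0.841) = 0.841 ≤ 0.841.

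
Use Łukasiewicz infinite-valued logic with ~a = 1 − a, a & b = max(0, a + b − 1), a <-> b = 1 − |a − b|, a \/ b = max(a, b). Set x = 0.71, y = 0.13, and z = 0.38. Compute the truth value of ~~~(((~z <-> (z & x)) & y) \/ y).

~z = 1 − 0.38 = 0.62
z & x = max(0, 0.38 + 0.71 − 1) = max(0, 0.09) = 0.09
~z <-> (z & x) = 1 − |0.62 − 0.09| = 1 − 0.53 = 0.47
(~z <-> (z & x)) & y = max(0, 0.47 + 0.13 − 1) = max(0, -0.40) = 0.00
((~z <-> (z & x)) & y) \/ y = max(0.00, 0.13) = 0.13
~(((~z <-> (z & x)) & y) \/ y) = 1 − 0.13 = 0.87
~~(((~z <-> (z & x)) & y) \/ y) = 1 − 0.87 = 0.13
~~~(((~z <-> (z & x)) & y) \/ y) = 1 − 0.13 = 0.87

0.87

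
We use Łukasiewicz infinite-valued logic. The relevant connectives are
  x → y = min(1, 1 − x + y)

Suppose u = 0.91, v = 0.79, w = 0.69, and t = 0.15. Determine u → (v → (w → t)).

0.76

w → t = min(1, 1 − 0.69 + 0.15) = min(1, 0.46) = 0.46
v → (w → t) = min(1, 1 − 0.79 + 0.46) = min(1, 0.67) = 0.67
u → (v → (w → t)) = min(1, 1 − 0.91 + 0.67) = min(1, 0.76) = 0.76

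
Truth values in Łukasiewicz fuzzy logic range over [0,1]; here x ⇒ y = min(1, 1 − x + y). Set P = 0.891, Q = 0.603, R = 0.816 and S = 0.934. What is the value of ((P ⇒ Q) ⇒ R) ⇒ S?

0.934

P ⇒ Q = min(1, 1 − 0.891 + 0.603) = min(1, 0.712) = 0.712
(P ⇒ Q) ⇒ R = min(1, 1 − 0.712 + 0.816) = min(1, 1.104) = 1.000
((P ⇒ Q) ⇒ R) ⇒ S = min(1, 1 − 1.000 + 0.934) = min(1, 0.934) = 0.934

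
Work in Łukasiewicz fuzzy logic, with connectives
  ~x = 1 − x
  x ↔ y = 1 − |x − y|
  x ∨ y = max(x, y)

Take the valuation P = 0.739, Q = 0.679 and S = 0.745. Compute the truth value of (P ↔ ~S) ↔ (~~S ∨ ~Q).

~S = 1 − 0.745 = 0.255
P ↔ ~S = 1 − |0.739 − 0.255| = 1 − 0.484 = 0.516
~~S = 1 − 0.255 = 0.745
~Q = 1 − 0.679 = 0.321
~~S ∨ ~Q = max(0.745, 0.321) = 0.745
(P ↔ ~S) ↔ (~~S ∨ ~Q) = 1 − |0.516 − 0.745| = 1 − 0.229 = 0.771

0.771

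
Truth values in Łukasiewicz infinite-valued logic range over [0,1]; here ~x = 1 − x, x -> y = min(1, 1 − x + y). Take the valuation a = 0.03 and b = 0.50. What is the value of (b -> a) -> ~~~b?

b -> a = min(1, 1 − 0.50 + 0.03) = min(1, 0.53) = 0.53
~b = 1 − 0.50 = 0.50
~~b = 1 − 0.50 = 0.50
~~~b = 1 − 0.50 = 0.50
(b -> a) -> ~~~b = min(1, 1 − 0.53 + 0.50) = min(1, 0.97) = 0.97

0.97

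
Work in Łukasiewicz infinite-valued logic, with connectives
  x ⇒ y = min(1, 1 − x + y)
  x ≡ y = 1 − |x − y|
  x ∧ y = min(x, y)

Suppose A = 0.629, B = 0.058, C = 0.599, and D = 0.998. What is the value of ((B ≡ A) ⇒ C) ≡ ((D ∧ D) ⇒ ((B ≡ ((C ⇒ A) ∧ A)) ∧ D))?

0.431

B ≡ A = 1 − |0.058 − 0.629| = 1 − 0.571 = 0.429
(B ≡ A) ⇒ C = min(1, 1 − 0.429 + 0.599) = min(1, 1.170) = 1.000
D ∧ D = min(0.998, 0.998) = 0.998
C ⇒ A = min(1, 1 − 0.599 + 0.629) = min(1, 1.030) = 1.000
(C ⇒ A) ∧ A = min(1.000, 0.629) = 0.629
B ≡ ((C ⇒ A) ∧ A) = 1 − |0.058 − 0.629| = 1 − 0.571 = 0.429
(B ≡ ((C ⇒ A) ∧ A)) ∧ D = min(0.429, 0.998) = 0.429
(D ∧ D) ⇒ ((B ≡ ((C ⇒ A) ∧ A)) ∧ D) = min(1, 1 − 0.998 + 0.429) = min(1, 0.431) = 0.431
((B ≡ A) ⇒ C) ≡ ((D ∧ D) ⇒ ((B ≡ ((C ⇒ A) ∧ A)) ∧ D)) = 1 − |1.000 − 0.431| = 1 − 0.569 = 0.431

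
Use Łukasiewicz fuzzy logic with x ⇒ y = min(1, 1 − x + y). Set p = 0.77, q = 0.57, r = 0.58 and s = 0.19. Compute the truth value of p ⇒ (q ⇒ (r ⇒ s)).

1.00

r ⇒ s = min(1, 1 − 0.58 + 0.19) = min(1, 0.61) = 0.61
q ⇒ (r ⇒ s) = min(1, 1 − 0.57 + 0.61) = min(1, 1.04) = 1.00
p ⇒ (q ⇒ (r ⇒ s)) = min(1, 1 − 0.77 + 1.00) = min(1, 1.23) = 1.00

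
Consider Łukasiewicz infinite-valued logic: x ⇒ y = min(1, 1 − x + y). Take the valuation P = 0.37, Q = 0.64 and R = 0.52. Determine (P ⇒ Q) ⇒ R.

P ⇒ Q = min(1, 1 − 0.37 + 0.64) = min(1, 1.27) = 1.00
(P ⇒ Q) ⇒ R = min(1, 1 − 1.00 + 0.52) = min(1, 0.52) = 0.52

0.52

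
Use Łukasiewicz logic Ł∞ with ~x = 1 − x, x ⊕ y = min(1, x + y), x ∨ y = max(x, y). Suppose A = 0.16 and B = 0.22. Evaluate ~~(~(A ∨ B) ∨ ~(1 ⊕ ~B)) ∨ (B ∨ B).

A ∨ B = max(0.16, 0.22) = 0.22
~(A ∨ B) = 1 − 0.22 = 0.78
~B = 1 − 0.22 = 0.78
1 ⊕ ~B = min(1, 1.00 + 0.78) = min(1, 1.78) = 1.00
~(1 ⊕ ~B) = 1 − 1.00 = 0.00
~(A ∨ B) ∨ ~(1 ⊕ ~B) = max(0.78, 0.00) = 0.78
~(~(A ∨ B) ∨ ~(1 ⊕ ~B)) = 1 − 0.78 = 0.22
~~(~(A ∨ B) ∨ ~(1 ⊕ ~B)) = 1 − 0.22 = 0.78
B ∨ B = max(0.22, 0.22) = 0.22
~~(~(A ∨ B) ∨ ~(1 ⊕ ~B)) ∨ (B ∨ B) = max(0.78, 0.22) = 0.78

0.78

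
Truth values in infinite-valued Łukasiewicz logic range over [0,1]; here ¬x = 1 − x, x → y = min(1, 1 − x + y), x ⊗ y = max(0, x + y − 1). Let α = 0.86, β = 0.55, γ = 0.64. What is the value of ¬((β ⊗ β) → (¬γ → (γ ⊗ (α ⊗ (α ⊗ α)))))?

β ⊗ β = max(0, 0.55 + 0.55 − 1) = max(0, 0.10) = 0.10
¬γ = 1 − 0.64 = 0.36
α ⊗ α = max(0, 0.86 + 0.86 − 1) = max(0, 0.72) = 0.72
α ⊗ (α ⊗ α) = max(0, 0.86 + 0.72 − 1) = max(0, 0.58) = 0.58
γ ⊗ (α ⊗ (α ⊗ α)) = max(0, 0.64 + 0.58 − 1) = max(0, 0.22) = 0.22
¬γ → (γ ⊗ (α ⊗ (α ⊗ α))) = min(1, 1 − 0.36 + 0.22) = min(1, 0.86) = 0.86
(β ⊗ β) → (¬γ → (γ ⊗ (α ⊗ (α ⊗ α)))) = min(1, 1 − 0.10 + 0.86) = min(1, 1.76) = 1.00
¬((β ⊗ β) → (¬γ → (γ ⊗ (α ⊗ (α ⊗ α))))) = 1 − 1.00 = 0.00

0.00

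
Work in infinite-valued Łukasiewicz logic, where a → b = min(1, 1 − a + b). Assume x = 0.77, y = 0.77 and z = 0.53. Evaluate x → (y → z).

0.99

y → z = min(1, 1 − 0.77 + 0.53) = min(1, 0.76) = 0.76
x → (y → z) = min(1, 1 − 0.77 + 0.76) = min(1, 0.99) = 0.99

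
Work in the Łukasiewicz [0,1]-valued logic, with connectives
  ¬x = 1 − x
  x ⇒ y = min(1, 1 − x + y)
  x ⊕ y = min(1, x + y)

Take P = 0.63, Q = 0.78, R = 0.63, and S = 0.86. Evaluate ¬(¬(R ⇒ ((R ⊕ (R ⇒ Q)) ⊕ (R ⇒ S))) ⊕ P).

R ⇒ Q = min(1, 1 − 0.63 + 0.78) = min(1, 1.15) = 1.00
R ⊕ (R ⇒ Q) = min(1, 0.63 + 1.00) = min(1, 1.63) = 1.00
R ⇒ S = min(1, 1 − 0.63 + 0.86) = min(1, 1.23) = 1.00
(R ⊕ (R ⇒ Q)) ⊕ (R ⇒ S) = min(1, 1.00 + 1.00) = min(1, 2.00) = 1.00
R ⇒ ((R ⊕ (R ⇒ Q)) ⊕ (R ⇒ S)) = min(1, 1 − 0.63 + 1.00) = min(1, 1.37) = 1.00
¬(R ⇒ ((R ⊕ (R ⇒ Q)) ⊕ (R ⇒ S))) = 1 − 1.00 = 0.00
¬(R ⇒ ((R ⊕ (R ⇒ Q)) ⊕ (R ⇒ S))) ⊕ P = min(1, 0.00 + 0.63) = min(1, 0.63) = 0.63
¬(¬(R ⇒ ((R ⊕ (R ⇒ Q)) ⊕ (R ⇒ S))) ⊕ P) = 1 − 0.63 = 0.37

0.37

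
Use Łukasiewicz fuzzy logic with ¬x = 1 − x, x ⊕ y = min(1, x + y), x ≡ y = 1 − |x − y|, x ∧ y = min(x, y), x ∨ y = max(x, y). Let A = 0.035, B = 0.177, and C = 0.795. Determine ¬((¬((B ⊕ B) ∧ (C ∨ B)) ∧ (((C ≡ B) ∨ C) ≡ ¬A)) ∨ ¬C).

B ⊕ B = min(1, 0.177 + 0.177) = min(1, 0.354) = 0.354
C ∨ B = max(0.795, 0.177) = 0.795
(B ⊕ B) ∧ (C ∨ B) = min(0.354, 0.795) = 0.354
¬((B ⊕ B) ∧ (C ∨ B)) = 1 − 0.354 = 0.646
C ≡ B = 1 − |0.795 − 0.177| = 1 − 0.618 = 0.382
(C ≡ B) ∨ C = max(0.382, 0.795) = 0.795
¬A = 1 − 0.035 = 0.965
((C ≡ B) ∨ C) ≡ ¬A = 1 − |0.795 − 0.965| = 1 − 0.170 = 0.830
¬((B ⊕ B) ∧ (C ∨ B)) ∧ (((C ≡ B) ∨ C) ≡ ¬A) = min(0.646, 0.830) = 0.646
¬C = 1 − 0.795 = 0.205
(¬((B ⊕ B) ∧ (C ∨ B)) ∧ (((C ≡ B) ∨ C) ≡ ¬A)) ∨ ¬C = max(0.646, 0.205) = 0.646
¬((¬((B ⊕ B) ∧ (C ∨ B)) ∧ (((C ≡ B) ∨ C) ≡ ¬A)) ∨ ¬C) = 1 − 0.646 = 0.354

0.354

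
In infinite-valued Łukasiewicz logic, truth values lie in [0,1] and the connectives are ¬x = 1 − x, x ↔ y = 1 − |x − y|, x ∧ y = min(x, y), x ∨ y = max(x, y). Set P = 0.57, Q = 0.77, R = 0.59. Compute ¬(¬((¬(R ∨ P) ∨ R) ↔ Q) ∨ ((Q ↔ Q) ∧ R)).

R ∨ P = max(0.59, 0.57) = 0.59
¬(R ∨ P) = 1 − 0.59 = 0.41
¬(R ∨ P) ∨ R = max(0.41, 0.59) = 0.59
(¬(R ∨ P) ∨ R) ↔ Q = 1 − |0.59 − 0.77| = 1 − 0.18 = 0.82
¬((¬(R ∨ P) ∨ R) ↔ Q) = 1 − 0.82 = 0.18
Q ↔ Q = 1 − |0.77 − 0.77| = 1 − 0.00 = 1.00
(Q ↔ Q) ∧ R = min(1.00, 0.59) = 0.59
¬((¬(R ∨ P) ∨ R) ↔ Q) ∨ ((Q ↔ Q) ∧ R) = max(0.18, 0.59) = 0.59
¬(¬((¬(R ∨ P) ∨ R) ↔ Q) ∨ ((Q ↔ Q) ∧ R)) = 1 − 0.59 = 0.41

0.41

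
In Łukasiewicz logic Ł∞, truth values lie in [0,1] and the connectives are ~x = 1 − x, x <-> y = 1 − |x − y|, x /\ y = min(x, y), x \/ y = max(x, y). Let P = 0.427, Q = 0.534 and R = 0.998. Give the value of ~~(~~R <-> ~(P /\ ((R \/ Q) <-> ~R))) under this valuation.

~R = 1 − 0.998 = 0.002
~~R = 1 − 0.002 = 0.998
R \/ Q = max(0.998, 0.534) = 0.998
(R \/ Q) <-> ~R = 1 − |0.998 − 0.002| = 1 − 0.996 = 0.004
P /\ ((R \/ Q) <-> ~R) = min(0.427, 0.004) = 0.004
~(P /\ ((R \/ Q) <-> ~R)) = 1 − 0.004 = 0.996
~~R <-> ~(P /\ ((R \/ Q) <-> ~R)) = 1 − |0.998 − 0.996| = 1 − 0.002 = 0.998
~(~~R <-> ~(P /\ ((R \/ Q) <-> ~R))) = 1 − 0.998 = 0.002
~~(~~R <-> ~(P /\ ((R \/ Q) <-> ~R))) = 1 − 0.002 = 0.998

0.998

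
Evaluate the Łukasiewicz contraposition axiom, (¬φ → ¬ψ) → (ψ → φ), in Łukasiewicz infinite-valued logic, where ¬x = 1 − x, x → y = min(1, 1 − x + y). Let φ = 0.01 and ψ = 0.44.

1.00

¬φ = 1 − 0.01 = 0.99
¬ψ = 1 − 0.44 = 0.56
¬φ → ¬ψ = min(1, 1 − 0.99 + 0.56) = min(1, 0.57) = 0.57
ψ → φ = min(1, 1 − 0.44 + 0.01) = min(1, 0.57) = 0.57
(¬φ → ¬ψ) → (ψ → φ) = min(1, 1 − 0.57 + 0.57) = min(1, 1.00) = 1.00
(As expected: an axiom of Ł∞, always 1.)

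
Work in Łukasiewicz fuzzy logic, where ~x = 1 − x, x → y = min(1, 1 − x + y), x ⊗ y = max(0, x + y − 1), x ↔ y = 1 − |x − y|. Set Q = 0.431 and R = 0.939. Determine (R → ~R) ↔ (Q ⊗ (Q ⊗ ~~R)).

0.878

~R = 1 − 0.939 = 0.061
R → ~R = min(1, 1 − 0.939 + 0.061) = min(1, 0.122) = 0.122
~~R = 1 − 0.061 = 0.939
Q ⊗ ~~R = max(0, 0.431 + 0.939 − 1) = max(0, 0.370) = 0.370
Q ⊗ (Q ⊗ ~~R) = max(0, 0.431 + 0.370 − 1) = max(0, -0.199) = 0.000
(R → ~R) ↔ (Q ⊗ (Q ⊗ ~~R)) = 1 − |0.122 − 0.000| = 1 − 0.122 = 0.878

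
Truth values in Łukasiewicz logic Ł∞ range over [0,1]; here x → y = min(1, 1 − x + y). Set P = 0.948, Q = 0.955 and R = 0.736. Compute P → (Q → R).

0.833

Q → R = min(1, 1 − 0.955 + 0.736) = min(1, 0.781) = 0.781
P → (Q → R) = min(1, 1 − 0.948 + 0.781) = min(1, 0.833) = 0.833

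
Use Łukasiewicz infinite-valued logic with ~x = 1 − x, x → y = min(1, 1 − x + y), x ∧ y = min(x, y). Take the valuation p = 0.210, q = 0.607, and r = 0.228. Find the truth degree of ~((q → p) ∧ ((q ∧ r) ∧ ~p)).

0.772

q → p = min(1, 1 − 0.607 + 0.210) = min(1, 0.603) = 0.603
q ∧ r = min(0.607, 0.228) = 0.228
~p = 1 − 0.210 = 0.790
(q ∧ r) ∧ ~p = min(0.228, 0.790) = 0.228
(q → p) ∧ ((q ∧ r) ∧ ~p) = min(0.603, 0.228) = 0.228
~((q → p) ∧ ((q ∧ r) ∧ ~p)) = 1 − 0.228 = 0.772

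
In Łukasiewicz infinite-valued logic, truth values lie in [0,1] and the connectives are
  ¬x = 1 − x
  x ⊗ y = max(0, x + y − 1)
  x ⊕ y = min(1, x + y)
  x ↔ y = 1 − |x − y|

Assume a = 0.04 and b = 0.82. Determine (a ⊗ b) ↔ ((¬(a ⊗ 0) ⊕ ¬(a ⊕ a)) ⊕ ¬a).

0.00

a ⊗ b = max(0, 0.04 + 0.82 − 1) = max(0, -0.14) = 0.00
a ⊗ 0 = max(0, 0.04 + 0.00 − 1) = max(0, -0.96) = 0.00
¬(a ⊗ 0) = 1 − 0.00 = 1.00
a ⊕ a = min(1, 0.04 + 0.04) = min(1, 0.08) = 0.08
¬(a ⊕ a) = 1 − 0.08 = 0.92
¬(a ⊗ 0) ⊕ ¬(a ⊕ a) = min(1, 1.00 + 0.92) = min(1, 1.92) = 1.00
¬a = 1 − 0.04 = 0.96
(¬(a ⊗ 0) ⊕ ¬(a ⊕ a)) ⊕ ¬a = min(1, 1.00 + 0.96) = min(1, 1.96) = 1.00
(a ⊗ b) ↔ ((¬(a ⊗ 0) ⊕ ¬(a ⊕ a)) ⊕ ¬a) = 1 − |0.00 − 1.00| = 1 − 1.00 = 0.00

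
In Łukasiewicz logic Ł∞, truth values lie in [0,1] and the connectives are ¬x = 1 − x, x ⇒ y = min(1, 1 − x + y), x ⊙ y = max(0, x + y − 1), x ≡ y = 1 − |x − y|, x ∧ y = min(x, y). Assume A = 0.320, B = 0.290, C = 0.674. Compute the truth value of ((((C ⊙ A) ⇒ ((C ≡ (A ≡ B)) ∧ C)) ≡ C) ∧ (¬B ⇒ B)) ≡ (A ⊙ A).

0.420

C ⊙ A = max(0, 0.674 + 0.320 − 1) = max(0, -0.006) = 0.000
A ≡ B = 1 − |0.320 − 0.290| = 1 − 0.030 = 0.970
C ≡ (A ≡ B) = 1 − |0.674 − 0.970| = 1 − 0.296 = 0.704
(C ≡ (A ≡ B)) ∧ C = min(0.704, 0.674) = 0.674
(C ⊙ A) ⇒ ((C ≡ (A ≡ B)) ∧ C) = min(1, 1 − 0.000 + 0.674) = min(1, 1.674) = 1.000
((C ⊙ A) ⇒ ((C ≡ (A ≡ B)) ∧ C)) ≡ C = 1 − |1.000 − 0.674| = 1 − 0.326 = 0.674
¬B = 1 − 0.290 = 0.710
¬B ⇒ B = min(1, 1 − 0.710 + 0.290) = min(1, 0.580) = 0.580
(((C ⊙ A) ⇒ ((C ≡ (A ≡ B)) ∧ C)) ≡ C) ∧ (¬B ⇒ B) = min(0.674, 0.580) = 0.580
A ⊙ A = max(0, 0.320 + 0.320 − 1) = max(0, -0.360) = 0.000
((((C ⊙ A) ⇒ ((C ≡ (A ≡ B)) ∧ C)) ≡ C) ∧ (¬B ⇒ B)) ≡ (A ⊙ A) = 1 − |0.580 − 0.000| = 1 − 0.580 = 0.420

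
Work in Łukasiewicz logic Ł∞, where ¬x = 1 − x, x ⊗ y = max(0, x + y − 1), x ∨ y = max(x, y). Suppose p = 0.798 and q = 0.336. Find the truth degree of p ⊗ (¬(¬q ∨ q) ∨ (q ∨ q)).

0.134

¬q = 1 − 0.336 = 0.664
¬q ∨ q = max(0.664, 0.336) = 0.664
¬(¬q ∨ q) = 1 − 0.664 = 0.336
q ∨ q = max(0.336, 0.336) = 0.336
¬(¬q ∨ q) ∨ (q ∨ q) = max(0.336, 0.336) = 0.336
p ⊗ (¬(¬q ∨ q) ∨ (q ∨ q)) = max(0, 0.798 + 0.336 − 1) = max(0, 0.134) = 0.134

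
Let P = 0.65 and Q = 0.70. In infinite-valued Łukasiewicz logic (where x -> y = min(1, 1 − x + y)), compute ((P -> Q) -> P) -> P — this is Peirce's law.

P -> Q = min(1, 1 − 0.65 + 0.70) = min(1, 1.05) = 1.00
(P -> Q) -> P = min(1, 1 − 1.00 + 0.65) = min(1, 0.65) = 0.65
((P -> Q) -> P) -> P = min(1, 1 − 0.65 + 0.65) = min(1, 1.00) = 1.00

1.00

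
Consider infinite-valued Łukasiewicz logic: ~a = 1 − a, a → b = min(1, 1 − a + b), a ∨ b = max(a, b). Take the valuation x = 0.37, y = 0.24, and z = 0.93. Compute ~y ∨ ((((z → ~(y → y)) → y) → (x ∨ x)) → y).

0.87

~y = 1 − 0.24 = 0.76
y → y = min(1, 1 − 0.24 + 0.24) = min(1, 1.00) = 1.00
~(y → y) = 1 − 1.00 = 0.00
z → ~(y → y) = min(1, 1 − 0.93 + 0.00) = min(1, 0.07) = 0.07
(z → ~(y → y)) → y = min(1, 1 − 0.07 + 0.24) = min(1, 1.17) = 1.00
x ∨ x = max(0.37, 0.37) = 0.37
((z → ~(y → y)) → y) → (x ∨ x) = min(1, 1 − 1.00 + 0.37) = min(1, 0.37) = 0.37
(((z → ~(y → y)) → y) → (x ∨ x)) → y = min(1, 1 − 0.37 + 0.24) = min(1, 0.87) = 0.87
~y ∨ ((((z → ~(y → y)) → y) → (x ∨ x)) → y) = max(0.76, 0.87) = 0.87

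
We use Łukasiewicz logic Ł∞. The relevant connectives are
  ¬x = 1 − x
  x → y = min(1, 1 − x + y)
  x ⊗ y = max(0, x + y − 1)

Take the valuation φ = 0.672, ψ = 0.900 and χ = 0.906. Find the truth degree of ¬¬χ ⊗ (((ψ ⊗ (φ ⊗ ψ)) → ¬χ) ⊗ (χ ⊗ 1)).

¬χ = 1 − 0.906 = 0.094
¬¬χ = 1 − 0.094 = 0.906
φ ⊗ ψ = max(0, 0.672 + 0.900 − 1) = max(0, 0.572) = 0.572
ψ ⊗ (φ ⊗ ψ) = max(0, 0.900 + 0.572 − 1) = max(0, 0.472) = 0.472
(ψ ⊗ (φ ⊗ ψ)) → ¬χ = min(1, 1 − 0.472 + 0.094) = min(1, 0.622) = 0.622
χ ⊗ 1 = max(0, 0.906 + 1.000 − 1) = max(0, 0.906) = 0.906
((ψ ⊗ (φ ⊗ ψ)) → ¬χ) ⊗ (χ ⊗ 1) = max(0, 0.622 + 0.906 − 1) = max(0, 0.528) = 0.528
¬¬χ ⊗ (((ψ ⊗ (φ ⊗ ψ)) → ¬χ) ⊗ (χ ⊗ 1)) = max(0, 0.906 + 0.528 − 1) = max(0, 0.434) = 0.434

0.434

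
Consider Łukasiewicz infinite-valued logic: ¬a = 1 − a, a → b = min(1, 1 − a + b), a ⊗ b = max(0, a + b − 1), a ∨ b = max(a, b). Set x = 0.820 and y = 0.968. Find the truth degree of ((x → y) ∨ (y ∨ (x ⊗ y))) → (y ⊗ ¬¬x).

0.788

x → y = min(1, 1 − 0.820 + 0.968) = min(1, 1.148) = 1.000
x ⊗ y = max(0, 0.820 + 0.968 − 1) = max(0, 0.788) = 0.788
y ∨ (x ⊗ y) = max(0.968, 0.788) = 0.968
(x → y) ∨ (y ∨ (x ⊗ y)) = max(1.000, 0.968) = 1.000
¬x = 1 − 0.820 = 0.180
¬¬x = 1 − 0.180 = 0.820
y ⊗ ¬¬x = max(0, 0.968 + 0.820 − 1) = max(0, 0.788) = 0.788
((x → y) ∨ (y ∨ (x ⊗ y))) → (y ⊗ ¬¬x) = min(1, 1 − 1.000 + 0.788) = min(1, 0.788) = 0.788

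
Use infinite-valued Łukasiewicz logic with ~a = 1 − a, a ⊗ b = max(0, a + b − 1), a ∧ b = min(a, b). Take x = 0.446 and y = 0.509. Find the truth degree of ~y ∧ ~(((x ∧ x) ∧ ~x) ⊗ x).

0.491

~y = 1 − 0.509 = 0.491
x ∧ x = min(0.446, 0.446) = 0.446
~x = 1 − 0.446 = 0.554
(x ∧ x) ∧ ~x = min(0.446, 0.554) = 0.446
((x ∧ x) ∧ ~x) ⊗ x = max(0, 0.446 + 0.446 − 1) = max(0, -0.108) = 0.000
~(((x ∧ x) ∧ ~x) ⊗ x) = 1 − 0.000 = 1.000
~y ∧ ~(((x ∧ x) ∧ ~x) ⊗ x) = min(0.491, 1.000) = 0.491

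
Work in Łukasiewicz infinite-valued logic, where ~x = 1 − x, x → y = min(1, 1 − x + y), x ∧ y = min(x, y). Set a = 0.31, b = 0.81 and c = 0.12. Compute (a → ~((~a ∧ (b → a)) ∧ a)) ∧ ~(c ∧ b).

0.88

~a = 1 − 0.31 = 0.69
b → a = min(1, 1 − 0.81 + 0.31) = min(1, 0.50) = 0.50
~a ∧ (b → a) = min(0.69, 0.50) = 0.50
(~a ∧ (b → a)) ∧ a = min(0.50, 0.31) = 0.31
~((~a ∧ (b → a)) ∧ a) = 1 − 0.31 = 0.69
a → ~((~a ∧ (b → a)) ∧ a) = min(1, 1 − 0.31 + 0.69) = min(1, 1.38) = 1.00
c ∧ b = min(0.12, 0.81) = 0.12
~(c ∧ b) = 1 − 0.12 = 0.88
(a → ~((~a ∧ (b → a)) ∧ a)) ∧ ~(c ∧ b) = min(1.00, 0.88) = 0.88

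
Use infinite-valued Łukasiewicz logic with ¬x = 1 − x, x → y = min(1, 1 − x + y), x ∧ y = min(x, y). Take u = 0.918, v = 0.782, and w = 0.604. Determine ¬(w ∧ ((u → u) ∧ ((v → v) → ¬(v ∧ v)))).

u → u = min(1, 1 − 0.918 + 0.918) = min(1, 1.000) = 1.000
v → v = min(1, 1 − 0.782 + 0.782) = min(1, 1.000) = 1.000
v ∧ v = min(0.782, 0.782) = 0.782
¬(v ∧ v) = 1 − 0.782 = 0.218
(v → v) → ¬(v ∧ v) = min(1, 1 − 1.000 + 0.218) = min(1, 0.218) = 0.218
(u → u) ∧ ((v → v) → ¬(v ∧ v)) = min(1.000, 0.218) = 0.218
w ∧ ((u → u) ∧ ((v → v) → ¬(v ∧ v))) = min(0.604, 0.218) = 0.218
¬(w ∧ ((u → u) ∧ ((v → v) → ¬(v ∧ v)))) = 1 − 0.218 = 0.782

0.782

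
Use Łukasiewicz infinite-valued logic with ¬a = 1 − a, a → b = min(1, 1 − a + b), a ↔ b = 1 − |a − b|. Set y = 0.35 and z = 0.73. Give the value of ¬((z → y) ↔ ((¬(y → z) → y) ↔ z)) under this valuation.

z → y = min(1, 1 − 0.73 + 0.35) = min(1, 0.62) = 0.62
y → z = min(1, 1 − 0.35 + 0.73) = min(1, 1.38) = 1.00
¬(y → z) = 1 − 1.00 = 0.00
¬(y → z) → y = min(1, 1 − 0.00 + 0.35) = min(1, 1.35) = 1.00
(¬(y → z) → y) ↔ z = 1 − |1.00 − 0.73| = 1 − 0.27 = 0.73
(z → y) ↔ ((¬(y → z) → y) ↔ z) = 1 − |0.62 − 0.73| = 1 − 0.11 = 0.89
¬((z → y) ↔ ((¬(y → z) → y) ↔ z)) = 1 − 0.89 = 0.11

0.11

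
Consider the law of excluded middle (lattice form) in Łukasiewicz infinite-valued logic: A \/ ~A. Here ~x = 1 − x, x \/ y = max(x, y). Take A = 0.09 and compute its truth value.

0.91

~A = 1 − 0.09 = 0.91
A \/ ~A = max(0.09, 0.91) = 0.91
(The value 0.91 < 1 shows this instance is not satisfied; not a Ł∞-tautology — its value is max(a, 1−a).)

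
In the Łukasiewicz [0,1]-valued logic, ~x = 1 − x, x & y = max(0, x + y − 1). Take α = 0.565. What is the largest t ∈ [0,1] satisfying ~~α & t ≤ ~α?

~α = 1 − 0.565 = 0.435
~~α = 1 − 0.435 = 0.565
So the left factor is ~~α = 0.565.
So the right-hand bound is ~α = 0.435.
The residuum of the Łukasiewicz t-norm gives the supremum: min(1, 1 − 0.565 + 0.435).
1 − 0.565 + 0.435 = 0.870, so t = min(1, 0.870) = 0.870.
Check: 0.565 & 0.870 = max(0, 0.435) = 0.435 ≤ 0.435.

0.870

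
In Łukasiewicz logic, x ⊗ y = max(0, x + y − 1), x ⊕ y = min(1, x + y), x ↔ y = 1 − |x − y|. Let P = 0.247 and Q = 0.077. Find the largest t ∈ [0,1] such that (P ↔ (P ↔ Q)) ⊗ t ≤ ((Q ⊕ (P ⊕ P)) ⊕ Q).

1.000

P ↔ Q = 1 − |0.247 − 0.077| = 1 − 0.170 = 0.830
P ↔ (P ↔ Q) = 1 − |0.247 − 0.830| = 1 − 0.583 = 0.417
So the left factor is P ↔ (P ↔ Q) = 0.417.
P ⊕ P = min(1, 0.247 + 0.247) = min(1, 0.494) = 0.494
Q ⊕ (P ⊕ P) = min(1, 0.077 + 0.494) = min(1, 0.571) = 0.571
(Q ⊕ (P ⊕ P)) ⊕ Q = min(1, 0.571 + 0.077) = min(1, 0.648) = 0.648
So the right-hand bound is (Q ⊕ (P ⊕ P)) ⊕ Q = 0.648.
The residuum of the Łukasiewicz t-norm gives the supremum: min(1, 1 − 0.417 + 0.648).
1 − 0.417 + 0.648 = 1.231, so t = min(1, 1.231) = 1.000.
Check: 0.417 ⊗ 1.000 = max(0, 0.417) = 0.417 ≤ 0.648.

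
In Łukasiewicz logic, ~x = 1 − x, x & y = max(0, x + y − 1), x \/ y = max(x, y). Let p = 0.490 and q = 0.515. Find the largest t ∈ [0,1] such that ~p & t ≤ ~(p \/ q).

~p = 1 − 0.490 = 0.510
So the left factor is ~p = 0.510.
p \/ q = max(0.490, 0.515) = 0.515
~(p \/ q) = 1 − 0.515 = 0.485
So the right-hand bound is ~(p \/ q) = 0.485.
The residuum of the Łukasiewicz t-norm gives the supremum: min(1, 1 − 0.510 + 0.485).
1 − 0.510 + 0.485 = 0.975, so t = min(1, 0.975) = 0.975.
Check: 0.510 & 0.975 = max(0, 0.485) = 0.485 ≤ 0.485.

0.975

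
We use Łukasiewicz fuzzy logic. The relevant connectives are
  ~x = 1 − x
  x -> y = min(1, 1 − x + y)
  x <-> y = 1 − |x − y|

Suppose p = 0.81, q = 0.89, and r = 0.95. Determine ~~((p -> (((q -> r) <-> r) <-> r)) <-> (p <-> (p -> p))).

q -> r = min(1, 1 − 0.89 + 0.95) = min(1, 1.06) = 1.00
(q -> r) <-> r = 1 − |1.00 − 0.95| = 1 − 0.05 = 0.95
((q -> r) <-> r) <-> r = 1 − |0.95 − 0.95| = 1 − 0.00 = 1.00
p -> (((q -> r) <-> r) <-> r) = min(1, 1 − 0.81 + 1.00) = min(1, 1.19) = 1.00
p -> p = min(1, 1 − 0.81 + 0.81) = min(1, 1.00) = 1.00
p <-> (p -> p) = 1 − |0.81 − 1.00| = 1 − 0.19 = 0.81
(p -> (((q -> r) <-> r) <-> r)) <-> (p <-> (p -> p)) = 1 − |1.00 − 0.81| = 1 − 0.19 = 0.81
~((p -> (((q -> r) <-> r) <-> r)) <-> (p <-> (p -> p))) = 1 − 0.81 = 0.19
~~((p -> (((q -> r) <-> r) <-> r)) <-> (p <-> (p -> p))) = 1 − 0.19 = 0.81

0.81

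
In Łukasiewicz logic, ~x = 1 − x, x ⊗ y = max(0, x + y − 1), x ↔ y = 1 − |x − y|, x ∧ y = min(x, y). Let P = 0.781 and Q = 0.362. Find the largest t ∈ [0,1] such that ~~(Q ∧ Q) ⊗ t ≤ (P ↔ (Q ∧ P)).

Q ∧ Q = min(0.362, 0.362) = 0.362
~(Q ∧ Q) = 1 − 0.362 = 0.638
~~(Q ∧ Q) = 1 − 0.638 = 0.362
So the left factor is ~~(Q ∧ Q) = 0.362.
Q ∧ P = min(0.362, 0.781) = 0.362
P ↔ (Q ∧ P) = 1 − |0.781 − 0.362| = 1 − 0.419 = 0.581
So the right-hand bound is P ↔ (Q ∧ P) = 0.581.
The residuum of the Łukasiewicz t-norm gives the supremum: min(1, 1 − 0.362 + 0.581).
1 − 0.362 + 0.581 = 1.219, so t = min(1, 1.219) = 1.000.
Check: 0.362 ⊗ 1.000 = max(0, 0.362) = 0.362 ≤ 0.581.

1.000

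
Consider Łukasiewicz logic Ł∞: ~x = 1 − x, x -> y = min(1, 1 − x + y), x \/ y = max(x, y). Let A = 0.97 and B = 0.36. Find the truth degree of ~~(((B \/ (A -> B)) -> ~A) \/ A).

0.97

A -> B = min(1, 1 − 0.97 + 0.36) = min(1, 0.39) = 0.39
B \/ (A -> B) = max(0.36, 0.39) = 0.39
~A = 1 − 0.97 = 0.03
(B \/ (A -> B)) -> ~A = min(1, 1 − 0.39 + 0.03) = min(1, 0.64) = 0.64
((B \/ (A -> B)) -> ~A) \/ A = max(0.64, 0.97) = 0.97
~(((B \/ (A -> B)) -> ~A) \/ A) = 1 − 0.97 = 0.03
~~(((B \/ (A -> B)) -> ~A) \/ A) = 1 − 0.03 = 0.97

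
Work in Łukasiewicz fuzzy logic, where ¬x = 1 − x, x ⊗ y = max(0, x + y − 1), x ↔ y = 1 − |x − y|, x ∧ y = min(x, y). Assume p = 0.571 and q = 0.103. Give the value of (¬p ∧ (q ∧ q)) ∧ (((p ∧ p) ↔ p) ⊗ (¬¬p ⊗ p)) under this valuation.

0.103

¬p = 1 − 0.571 = 0.429
q ∧ q = min(0.103, 0.103) = 0.103
¬p ∧ (q ∧ q) = min(0.429, 0.103) = 0.103
p ∧ p = min(0.571, 0.571) = 0.571
(p ∧ p) ↔ p = 1 − |0.571 − 0.571| = 1 − 0.000 = 1.000
¬¬p = 1 − 0.429 = 0.571
¬¬p ⊗ p = max(0, 0.571 + 0.571 − 1) = max(0, 0.142) = 0.142
((p ∧ p) ↔ p) ⊗ (¬¬p ⊗ p) = max(0, 1.000 + 0.142 − 1) = max(0, 0.142) = 0.142
(¬p ∧ (q ∧ q)) ∧ (((p ∧ p) ↔ p) ⊗ (¬¬p ⊗ p)) = min(0.103, 0.142) = 0.103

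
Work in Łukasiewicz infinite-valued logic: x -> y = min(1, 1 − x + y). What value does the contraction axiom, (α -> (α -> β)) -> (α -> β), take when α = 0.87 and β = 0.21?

0.87

α -> β = min(1, 1 − 0.87 + 0.21) = min(1, 0.34) = 0.34
α -> (α -> β) = min(1, 1 − 0.87 + 0.34) = min(1, 0.47) = 0.47
(α -> (α -> β)) -> (α -> β) = min(1, 1 − 0.47 + 0.34) = min(1, 0.87) = 0.87
(The value 0.87 < 1 shows this instance is not satisfied; fails in Ł∞ (the t-norm is not idempotent).)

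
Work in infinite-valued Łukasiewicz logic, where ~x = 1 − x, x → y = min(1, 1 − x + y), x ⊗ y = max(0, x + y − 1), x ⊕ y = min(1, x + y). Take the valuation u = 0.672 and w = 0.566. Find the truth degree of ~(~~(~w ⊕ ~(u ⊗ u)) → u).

~w = 1 − 0.566 = 0.434
u ⊗ u = max(0, 0.672 + 0.672 − 1) = max(0, 0.344) = 0.344
~(u ⊗ u) = 1 − 0.344 = 0.656
~w ⊕ ~(u ⊗ u) = min(1, 0.434 + 0.656) = min(1, 1.090) = 1.000
~(~w ⊕ ~(u ⊗ u)) = 1 − 1.000 = 0.000
~~(~w ⊕ ~(u ⊗ u)) = 1 − 0.000 = 1.000
~~(~w ⊕ ~(u ⊗ u)) → u = min(1, 1 − 1.000 + 0.672) = min(1, 0.672) = 0.672
~(~~(~w ⊕ ~(u ⊗ u)) → u) = 1 − 0.672 = 0.328

0.328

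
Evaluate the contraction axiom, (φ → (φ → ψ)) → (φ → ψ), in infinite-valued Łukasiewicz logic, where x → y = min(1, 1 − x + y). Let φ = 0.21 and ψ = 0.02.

φ → ψ = min(1, 1 − 0.21 + 0.02) = min(1, 0.81) = 0.81
φ → (φ → ψ) = min(1, 1 − 0.21 + 0.81) = min(1, 1.60) = 1.00
(φ → (φ → ψ)) → (φ → ψ) = min(1, 1 − 1.00 + 0.81) = min(1, 0.81) = 0.81
(The value 0.81 < 1 shows this instance is not satisfied; fails in Ł∞ (the t-norm is not idempotent).)

0.81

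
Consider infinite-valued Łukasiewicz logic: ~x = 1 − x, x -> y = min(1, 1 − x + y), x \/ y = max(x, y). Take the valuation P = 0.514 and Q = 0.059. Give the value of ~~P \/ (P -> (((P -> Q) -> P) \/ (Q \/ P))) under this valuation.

~P = 1 − 0.514 = 0.486
~~P = 1 − 0.486 = 0.514
P -> Q = min(1, 1 − 0.514 + 0.059) = min(1, 0.545) = 0.545
(P -> Q) -> P = min(1, 1 − 0.545 + 0.514) = min(1, 0.969) = 0.969
Q \/ P = max(0.059, 0.514) = 0.514
((P -> Q) -> P) \/ (Q \/ P) = max(0.969, 0.514) = 0.969
P -> (((P -> Q) -> P) \/ (Q \/ P)) = min(1, 1 − 0.514 + 0.969) = min(1, 1.455) = 1.000
~~P \/ (P -> (((P -> Q) -> P) \/ (Q \/ P))) = max(0.514, 1.000) = 1.000

1.000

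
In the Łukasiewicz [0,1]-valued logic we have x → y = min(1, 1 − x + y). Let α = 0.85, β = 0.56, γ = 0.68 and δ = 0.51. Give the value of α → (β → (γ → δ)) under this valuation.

1.00

γ → δ = min(1, 1 − 0.68 + 0.51) = min(1, 0.83) = 0.83
β → (γ → δ) = min(1, 1 − 0.56 + 0.83) = min(1, 1.27) = 1.00
α → (β → (γ → δ)) = min(1, 1 − 0.85 + 1.00) = min(1, 1.15) = 1.00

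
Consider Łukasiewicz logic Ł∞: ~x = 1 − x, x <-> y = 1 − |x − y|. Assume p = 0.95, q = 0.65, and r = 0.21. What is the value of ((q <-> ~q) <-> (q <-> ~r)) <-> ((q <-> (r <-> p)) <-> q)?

0.88

~q = 1 − 0.65 = 0.35
q <-> ~q = 1 − |0.65 − 0.35| = 1 − 0.30 = 0.70
~r = 1 − 0.21 = 0.79
q <-> ~r = 1 − |0.65 − 0.79| = 1 − 0.14 = 0.86
(q <-> ~q) <-> (q <-> ~r) = 1 − |0.70 − 0.86| = 1 − 0.16 = 0.84
r <-> p = 1 − |0.21 − 0.95| = 1 − 0.74 = 0.26
q <-> (r <-> p) = 1 − |0.65 − 0.26| = 1 − 0.39 = 0.61
(q <-> (r <-> p)) <-> q = 1 − |0.61 − 0.65| = 1 − 0.04 = 0.96
((q <-> ~q) <-> (q <-> ~r)) <-> ((q <-> (r <-> p)) <-> q) = 1 − |0.84 − 0.96| = 1 − 0.12 = 0.88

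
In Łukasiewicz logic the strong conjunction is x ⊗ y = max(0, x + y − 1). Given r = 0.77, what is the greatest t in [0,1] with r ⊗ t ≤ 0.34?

0.57

The residuum of the Łukasiewicz t-norm gives the supremum: min(1, 1 − 0.77 + 0.34).
1 − 0.77 + 0.34 = 0.57, so t = min(1, 0.57) = 0.57.
Check: 0.77 ⊗ 0.57 = max(0, 0.34) = 0.34 ≤ 0.34.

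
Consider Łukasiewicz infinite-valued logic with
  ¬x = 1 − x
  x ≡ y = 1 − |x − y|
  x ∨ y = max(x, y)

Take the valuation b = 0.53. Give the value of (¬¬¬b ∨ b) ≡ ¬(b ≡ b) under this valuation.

0.47

¬b = 1 − 0.53 = 0.47
¬¬b = 1 − 0.47 = 0.53
¬¬¬b = 1 − 0.53 = 0.47
¬¬¬b ∨ b = max(0.47, 0.53) = 0.53
b ≡ b = 1 − |0.53 − 0.53| = 1 − 0.00 = 1.00
¬(b ≡ b) = 1 − 1.00 = 0.00
(¬¬¬b ∨ b) ≡ ¬(b ≡ b) = 1 − |0.53 − 0.00| = 1 − 0.53 = 0.47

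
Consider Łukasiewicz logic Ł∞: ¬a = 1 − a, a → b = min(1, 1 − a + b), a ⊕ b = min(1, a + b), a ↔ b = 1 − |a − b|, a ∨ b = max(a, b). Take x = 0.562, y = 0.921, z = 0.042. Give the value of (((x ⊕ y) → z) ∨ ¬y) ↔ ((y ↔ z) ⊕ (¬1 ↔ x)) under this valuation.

x ⊕ y = min(1, 0.562 + 0.921) = min(1, 1.483) = 1.000
(x ⊕ y) → z = min(1, 1 − 1.000 + 0.042) = min(1, 0.042) = 0.042
¬y = 1 − 0.921 = 0.079
((x ⊕ y) → z) ∨ ¬y = max(0.042, 0.079) = 0.079
y ↔ z = 1 − |0.921 − 0.042| = 1 − 0.879 = 0.121
¬1 = 1 − 1.000 = 0.000
¬1 ↔ x = 1 − |0.000 − 0.562| = 1 − 0.562 = 0.438
(y ↔ z) ⊕ (¬1 ↔ x) = min(1, 0.121 + 0.438) = min(1, 0.559) = 0.559
(((x ⊕ y) → z) ∨ ¬y) ↔ ((y ↔ z) ⊕ (¬1 ↔ x)) = 1 − |0.079 − 0.559| = 1 − 0.480 = 0.520

0.520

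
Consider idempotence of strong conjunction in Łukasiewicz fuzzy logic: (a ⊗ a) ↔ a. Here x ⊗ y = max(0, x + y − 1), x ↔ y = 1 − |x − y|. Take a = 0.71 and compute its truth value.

a ⊗ a = max(0, 0.71 + 0.71 − 1) = max(0, 0.42) = 0.42
(a ⊗ a) ↔ a = 1 − |0.42 − 0.71| = 1 − 0.29 = 0.71
(The value 0.71 < 1 shows this instance is not satisfied; fails in Ł∞ since a ⊗ a = max(0, 2a−1) ≠ a in general.)

0.71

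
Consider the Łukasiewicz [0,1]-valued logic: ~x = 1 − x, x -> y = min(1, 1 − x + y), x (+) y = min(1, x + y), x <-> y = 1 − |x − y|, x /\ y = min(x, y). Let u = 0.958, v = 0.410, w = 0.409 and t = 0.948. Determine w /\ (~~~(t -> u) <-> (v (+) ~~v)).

0.180

t -> u = min(1, 1 − 0.948 + 0.958) = min(1, 1.010) = 1.000
~(t -> u) = 1 − 1.000 = 0.000
~~(t -> u) = 1 − 0.000 = 1.000
~~~(t -> u) = 1 − 1.000 = 0.000
~v = 1 − 0.410 = 0.590
~~v = 1 − 0.590 = 0.410
v (+) ~~v = min(1, 0.410 + 0.410) = min(1, 0.820) = 0.820
~~~(t -> u) <-> (v (+) ~~v) = 1 − |0.000 − 0.820| = 1 − 0.820 = 0.180
w /\ (~~~(t -> u) <-> (v (+) ~~v)) = min(0.409, 0.180) = 0.180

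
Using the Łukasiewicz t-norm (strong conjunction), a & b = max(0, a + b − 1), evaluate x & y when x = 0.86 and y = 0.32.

0.18

x & y = max(0, 0.86 + 0.32 − 1) = max(0, 0.18) = 0.18
For comparison, the Gödel (minimum) t-norm min(a, b) would give 0.32.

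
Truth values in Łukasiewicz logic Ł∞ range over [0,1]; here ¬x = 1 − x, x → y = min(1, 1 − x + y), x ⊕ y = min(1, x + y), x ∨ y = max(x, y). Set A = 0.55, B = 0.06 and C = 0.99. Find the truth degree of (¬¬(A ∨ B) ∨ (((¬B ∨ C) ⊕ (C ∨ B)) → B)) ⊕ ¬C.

A ∨ B = max(0.55, 0.06) = 0.55
¬(A ∨ B) = 1 − 0.55 = 0.45
¬¬(A ∨ B) = 1 − 0.45 = 0.55
¬B = 1 − 0.06 = 0.94
¬B ∨ C = max(0.94, 0.99) = 0.99
C ∨ B = max(0.99, 0.06) = 0.99
(¬B ∨ C) ⊕ (C ∨ B) = min(1, 0.99 + 0.99) = min(1, 1.98) = 1.00
((¬B ∨ C) ⊕ (C ∨ B)) → B = min(1, 1 − 1.00 + 0.06) = min(1, 0.06) = 0.06
¬¬(A ∨ B) ∨ (((¬B ∨ C) ⊕ (C ∨ B)) → B) = max(0.55, 0.06) = 0.55
¬C = 1 − 0.99 = 0.01
(¬¬(A ∨ B) ∨ (((¬B ∨ C) ⊕ (C ∨ B)) → B)) ⊕ ¬C = min(1, 0.55 + 0.01) = min(1, 0.56) = 0.56

0.56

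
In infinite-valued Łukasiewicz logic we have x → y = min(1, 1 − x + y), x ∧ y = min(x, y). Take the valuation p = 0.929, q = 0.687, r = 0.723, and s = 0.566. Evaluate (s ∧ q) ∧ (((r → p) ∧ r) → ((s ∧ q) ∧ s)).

s ∧ q = min(0.566, 0.687) = 0.566
r → p = min(1, 1 − 0.723 + 0.929) = min(1, 1.206) = 1.000
(r → p) ∧ r = min(1.000, 0.723) = 0.723
(s ∧ q) ∧ s = min(0.566, 0.566) = 0.566
((r → p) ∧ r) → ((s ∧ q) ∧ s) = min(1, 1 − 0.723 + 0.566) = min(1, 0.843) = 0.843
(s ∧ q) ∧ (((r → p) ∧ r) → ((s ∧ q) ∧ s)) = min(0.566, 0.843) = 0.566

0.566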